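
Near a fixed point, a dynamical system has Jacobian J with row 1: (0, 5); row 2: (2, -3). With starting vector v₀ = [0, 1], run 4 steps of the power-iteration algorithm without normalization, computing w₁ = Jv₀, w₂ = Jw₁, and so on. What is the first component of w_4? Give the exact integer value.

-435

w1 = Jv₀ = (0·0 + 5·1; 2·0 + (-3)·1) = (5, -3)
w2 = Jw1 = (0·5 + 5·(-3); 2·5 + (-3)·(-3)) = (-15, 19)
w3 = Jw2 = (95, -87)
w4 = Jw3 = (-435, 451)
The requested component of w4 is -435.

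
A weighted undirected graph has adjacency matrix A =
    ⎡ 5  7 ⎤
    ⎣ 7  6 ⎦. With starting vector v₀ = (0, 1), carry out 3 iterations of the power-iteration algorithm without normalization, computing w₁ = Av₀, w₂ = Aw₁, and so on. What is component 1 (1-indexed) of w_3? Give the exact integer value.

w1 = Av₀ = (5·0 + 7·1; 7·0 + 6·1) = (7, 6)
w2 = Aw1 = (5·7 + 7·6; 7·7 + 6·6) = (77, 85)
w3 = Aw2 = (980, 1049)
The requested component of w3 is 980.

980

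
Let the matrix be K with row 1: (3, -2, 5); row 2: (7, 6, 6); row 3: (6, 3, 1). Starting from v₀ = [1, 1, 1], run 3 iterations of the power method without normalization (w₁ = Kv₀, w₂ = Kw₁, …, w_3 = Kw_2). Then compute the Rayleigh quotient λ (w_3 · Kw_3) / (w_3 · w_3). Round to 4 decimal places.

w1 = Kv₀ = (6, 19, 10)
w2 = Kw1 = (30, 216, 103)
w3 = Kw2 = (173, 2124, 931)
Kw3 = (926, 19541, 8341)
w3·Kw3 = 173·926 + 2124·19541 + 931·8341 = 49430753; w3·w3 = 173·173 + 2124·2124 + 931·931 = 5408066
λ ≈ 49430753/5408066 = 9.1402

λ ≈ 9.1402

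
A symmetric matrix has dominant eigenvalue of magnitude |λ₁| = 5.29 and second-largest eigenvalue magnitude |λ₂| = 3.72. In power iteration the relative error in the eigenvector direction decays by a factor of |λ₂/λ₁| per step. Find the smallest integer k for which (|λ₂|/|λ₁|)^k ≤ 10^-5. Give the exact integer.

|λ₂/λ₁| = 3.72/5.29 = 0.70321
Need k ≥ ln(10^-5) / ln(0.70321) = -11.5129 / -0.3521 ≈ 32.698
Smallest integer k satisfying the bound: 33

33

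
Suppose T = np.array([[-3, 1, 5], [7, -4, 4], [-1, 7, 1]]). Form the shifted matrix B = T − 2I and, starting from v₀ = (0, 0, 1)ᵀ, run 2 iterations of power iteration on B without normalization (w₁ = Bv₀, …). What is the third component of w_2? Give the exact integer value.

B = T − 2I has rows (-5, 1, 5); (7, -6, 4); (-1, 7, -1)
w1 = Bv₀ = (5, 4, -1)
w2 = Bw1 = (-26, 7, 24)
Requested component of w2: 24

24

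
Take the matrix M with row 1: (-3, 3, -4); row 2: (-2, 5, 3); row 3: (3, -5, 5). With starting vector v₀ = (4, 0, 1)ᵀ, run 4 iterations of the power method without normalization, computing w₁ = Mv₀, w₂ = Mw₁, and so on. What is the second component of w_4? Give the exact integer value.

w1 = Mv₀ = ((-3)·4 + 3·0 + (-4)·1; (-2)·4 + 5·0 + 3·1; 3·4 + (-5)·0 + 5·1) = (-16, -5, 17)
w2 = Mw1 = ((-3)·(-16) + 3·(-5) + (-4)·17; (-2)·(-16) + 5·(-5) + 3·17; 3·(-16) + (-5)·(-5) + 5·17) = (-35, 58, 62)
w3 = Mw2 = (31, 546, -85)
w4 = Mw3 = (1885, 2413, -3062)
The requested component of w4 is 2413.

2413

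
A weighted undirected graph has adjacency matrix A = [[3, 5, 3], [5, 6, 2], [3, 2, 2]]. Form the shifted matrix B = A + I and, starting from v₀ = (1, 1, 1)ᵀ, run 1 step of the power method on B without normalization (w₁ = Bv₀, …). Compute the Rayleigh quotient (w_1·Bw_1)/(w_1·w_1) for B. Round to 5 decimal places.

B = A + I has rows (4, 5, 3); (5, 7, 2); (3, 2, 3)
w1 = Bv₀ = (4·1 + 5·1 + 3·1; 5·1 + 7·1 + 2·1; 3·1 + 2·1 + 3·1) = (12, 14, 8)
Bw1 = (142, 174, 88)
w1·Bw1 = 4844; w1·w1 = 404; μ ≈ 4844/404 = 11.99010

11.99010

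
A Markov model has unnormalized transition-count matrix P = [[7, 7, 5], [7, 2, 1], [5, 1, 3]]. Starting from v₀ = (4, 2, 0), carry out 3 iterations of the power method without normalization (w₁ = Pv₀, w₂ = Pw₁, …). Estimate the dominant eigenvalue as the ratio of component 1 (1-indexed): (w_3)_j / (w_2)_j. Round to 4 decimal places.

λ ≈ 13.6879

w1 = Pv₀ = (7·4 + 7·2 + 5·0; 7·4 + 2·2 + 1·0; 5·4 + 1·2 + 3·0) = (42, 32, 22)
w2 = Pw1 = (7·42 + 7·32 + 5·22; 7·42 + 2·32 + 1·22; 5·42 + 1·32 + 3·22) = (628, 380, 308)
w3 = Pw2 = (8596, 5464, 4444)
Ratio at component: 8596 / 628 = 13.6879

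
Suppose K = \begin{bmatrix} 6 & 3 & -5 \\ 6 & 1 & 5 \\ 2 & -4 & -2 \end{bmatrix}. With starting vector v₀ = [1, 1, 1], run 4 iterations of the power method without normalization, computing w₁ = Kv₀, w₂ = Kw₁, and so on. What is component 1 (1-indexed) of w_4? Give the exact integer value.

4336

w1 = Kv₀ = (4, 12, -4)
w2 = Kw1 = (80, 16, -32)
w3 = Kw2 = (688, 336, 160)
w4 = Kw3 = (4336, 5264, -288)
The requested component of w4 is 4336.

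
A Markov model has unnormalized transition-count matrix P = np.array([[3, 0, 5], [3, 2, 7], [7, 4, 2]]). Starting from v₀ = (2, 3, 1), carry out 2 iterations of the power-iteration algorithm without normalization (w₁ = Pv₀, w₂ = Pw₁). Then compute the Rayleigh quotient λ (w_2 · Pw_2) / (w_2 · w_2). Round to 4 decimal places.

w1 = Pv₀ = (3·2 + 0·3 + 5·1; 3·2 + 2·3 + 7·1; 7·2 + 4·3 + 2·1) = (11, 19, 28)
w2 = Pw1 = (3·11 + 0·19 + 5·28; 3·11 + 2·19 + 7·28; 7·11 + 4·19 + 2·28) = (173, 267, 209)
Pw2 = (1564, 2516, 2697)
w2·Pw2 = 173·1564 + 267·2516 + 209·2697 = 1506017; w2·w2 = 173·173 + 267·267 + 209·209 = 144899
λ ≈ 1506017/144899 = 10.3936

λ ≈ 10.3936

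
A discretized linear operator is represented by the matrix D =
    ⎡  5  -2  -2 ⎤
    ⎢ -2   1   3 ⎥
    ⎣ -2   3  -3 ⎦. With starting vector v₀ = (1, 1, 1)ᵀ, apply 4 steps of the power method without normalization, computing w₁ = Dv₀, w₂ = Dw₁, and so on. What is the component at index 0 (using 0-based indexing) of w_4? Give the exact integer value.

173

w1 = Dv₀ = (1, 2, -2)
w2 = Dw1 = (5, -6, 10)
w3 = Dw2 = (17, 14, -58)
w4 = Dw3 = (173, -194, 182)
The requested component of w4 is 173.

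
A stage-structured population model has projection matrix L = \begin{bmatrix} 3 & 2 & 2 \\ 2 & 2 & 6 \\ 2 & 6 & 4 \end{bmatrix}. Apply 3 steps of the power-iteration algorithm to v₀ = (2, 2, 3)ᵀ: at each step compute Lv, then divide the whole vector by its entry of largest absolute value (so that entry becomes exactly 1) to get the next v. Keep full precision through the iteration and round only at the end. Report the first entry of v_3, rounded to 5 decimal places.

0.51984

Lv0 = (16.000000, 26.000000, 28.000000); divide by 28.000000 → v1 = (0.571429, 0.928571, 1.000000)
Lv1 = (5.571429, 9.000000, 10.714286); divide by 10.714286 → v2 = (0.520000, 0.840000, 1.000000)
Lv2 = (5.240000, 8.720000, 10.080000); divide by 10.080000 → v3 = (0.519841, 0.865079, 1.000000)
Requested entry of v3: 1572/3024 = 0.51984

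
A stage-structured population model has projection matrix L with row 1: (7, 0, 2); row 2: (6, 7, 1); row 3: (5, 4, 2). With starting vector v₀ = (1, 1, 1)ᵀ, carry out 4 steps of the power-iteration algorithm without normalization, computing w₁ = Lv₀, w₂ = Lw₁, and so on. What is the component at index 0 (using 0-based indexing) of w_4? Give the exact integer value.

8533

w1 = Lv₀ = (7·1 + 0·1 + 2·1; 6·1 + 7·1 + 1·1; 5·1 + 4·1 + 2·1) = (9, 14, 11)
w2 = Lw1 = (7·9 + 0·14 + 2·11; 6·9 + 7·14 + 1·11; 5·9 + 4·14 + 2·11) = (85, 163, 123)
w3 = Lw2 = (841, 1774, 1323)
w4 = Lw3 = (8533, 18787, 13947)
The requested component of w4 is 8533.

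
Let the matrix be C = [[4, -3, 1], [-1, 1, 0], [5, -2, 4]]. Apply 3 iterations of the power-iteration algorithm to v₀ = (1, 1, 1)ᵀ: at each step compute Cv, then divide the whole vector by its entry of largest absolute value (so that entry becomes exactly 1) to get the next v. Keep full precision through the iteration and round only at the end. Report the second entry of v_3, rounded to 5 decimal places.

Cv0 = (2.000000, 0.000000, 7.000000); divide by 7.000000 → v1 = (0.285714, 0.000000, 1.000000)
Cv1 = (2.142857, -0.285714, 5.428571); divide by 5.428571 → v2 = (0.394737, -0.052632, 1.000000)
Cv2 = (2.736842, -0.447368, 6.078947); divide by 6.078947 → v3 = (0.450216, -0.073593, 1.000000)
Requested entry of v3: -17/231 = -0.07359

-0.07359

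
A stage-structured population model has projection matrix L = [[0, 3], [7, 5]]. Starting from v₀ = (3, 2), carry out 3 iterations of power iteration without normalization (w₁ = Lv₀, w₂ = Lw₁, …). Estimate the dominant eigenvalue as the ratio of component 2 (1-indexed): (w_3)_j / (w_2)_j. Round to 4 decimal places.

w1 = Lv₀ = (0·3 + 3·2; 7·3 + 5·2) = (6, 31)
w2 = Lw1 = (0·6 + 3·31; 7·6 + 5·31) = (93, 197)
w3 = Lw2 = (591, 1636)
Ratio at component: 1636 / 197 = 8.3046

λ ≈ 8.3046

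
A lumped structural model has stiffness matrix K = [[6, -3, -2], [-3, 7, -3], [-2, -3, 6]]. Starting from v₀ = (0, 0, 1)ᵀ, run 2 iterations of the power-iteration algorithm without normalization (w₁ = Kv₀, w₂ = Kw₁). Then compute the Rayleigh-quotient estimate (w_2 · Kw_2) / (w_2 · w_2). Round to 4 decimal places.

w1 = Kv₀ = (6·0 + (-3)·0 + (-2)·1; (-3)·0 + 7·0 + (-3)·1; (-2)·0 + (-3)·0 + 6·1) = (-2, -3, 6)
w2 = Kw1 = (6·(-2) + (-3)·(-3) + (-2)·6; (-3)·(-2) + 7·(-3) + (-3)·6; (-2)·(-2) + (-3)·(-3) + 6·6) = (-15, -33, 49)
Kw2 = (-89, -333, 423)
w2·Kw2 = (-15)·(-89) + (-33)·(-333) + 49·423 = 33051; w2·w2 = (-15)·(-15) + (-33)·(-33) + 49·49 = 3715
λ ≈ 33051/3715 = 8.8966

λ ≈ 8.8966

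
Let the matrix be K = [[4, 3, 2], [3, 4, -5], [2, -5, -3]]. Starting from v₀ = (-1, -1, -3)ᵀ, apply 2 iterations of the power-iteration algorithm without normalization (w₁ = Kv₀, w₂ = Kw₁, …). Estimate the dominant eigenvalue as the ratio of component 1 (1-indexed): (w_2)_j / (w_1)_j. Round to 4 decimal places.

λ ≈ 0.3077

w1 = Kv₀ = (-13, 8, 12)
w2 = Kw1 = (-4, -67, -102)
Ratio at component: -4 / -13 = 0.3077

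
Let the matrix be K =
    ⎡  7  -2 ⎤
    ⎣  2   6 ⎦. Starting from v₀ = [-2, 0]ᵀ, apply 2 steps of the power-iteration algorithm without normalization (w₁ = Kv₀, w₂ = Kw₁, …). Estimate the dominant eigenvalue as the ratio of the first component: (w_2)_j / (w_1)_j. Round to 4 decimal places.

w1 = Kv₀ = (7·(-2) + (-2)·0; 2·(-2) + 6·0) = (-14, -4)
w2 = Kw1 = (7·(-14) + (-2)·(-4); 2·(-14) + 6·(-4)) = (-90, -52)
Ratio at component: -90 / -14 = 6.4286

6.4286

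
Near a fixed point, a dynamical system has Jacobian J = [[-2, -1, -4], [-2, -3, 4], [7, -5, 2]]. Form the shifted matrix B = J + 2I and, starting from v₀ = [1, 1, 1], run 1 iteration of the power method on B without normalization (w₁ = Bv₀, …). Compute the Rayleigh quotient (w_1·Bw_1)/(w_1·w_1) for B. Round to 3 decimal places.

1.000

B = J + 2I has rows (0, -1, -4); (-2, -1, 4); (7, -5, 4)
w1 = Bv₀ = (0·1 + (-1)·1 + (-4)·1; (-2)·1 + (-1)·1 + 4·1; 7·1 + (-5)·1 + 4·1) = (-5, 1, 6)
Bw1 = (-25, 33, -16)
w1·Bw1 = 62; w1·w1 = 62; μ ≈ 62/62 = 1.000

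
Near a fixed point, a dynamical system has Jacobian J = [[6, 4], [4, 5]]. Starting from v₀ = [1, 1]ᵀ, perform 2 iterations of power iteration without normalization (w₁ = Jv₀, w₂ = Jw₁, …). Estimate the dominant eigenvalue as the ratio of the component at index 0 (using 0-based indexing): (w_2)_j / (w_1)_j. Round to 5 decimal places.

9.60000

w1 = Jv₀ = (10, 9)
w2 = Jw1 = (96, 85)
Ratio at component: 96 / 10 = 9.60000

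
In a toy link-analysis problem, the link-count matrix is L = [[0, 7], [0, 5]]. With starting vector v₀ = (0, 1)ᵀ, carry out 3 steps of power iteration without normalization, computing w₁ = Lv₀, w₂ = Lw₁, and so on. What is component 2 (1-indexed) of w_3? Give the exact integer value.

125

w1 = Lv₀ = (0·0 + 7·1; 0·0 + 5·1) = (7, 5)
w2 = Lw1 = (0·7 + 7·5; 0·7 + 5·5) = (35, 25)
w3 = Lw2 = (175, 125)
The requested component of w3 is 125.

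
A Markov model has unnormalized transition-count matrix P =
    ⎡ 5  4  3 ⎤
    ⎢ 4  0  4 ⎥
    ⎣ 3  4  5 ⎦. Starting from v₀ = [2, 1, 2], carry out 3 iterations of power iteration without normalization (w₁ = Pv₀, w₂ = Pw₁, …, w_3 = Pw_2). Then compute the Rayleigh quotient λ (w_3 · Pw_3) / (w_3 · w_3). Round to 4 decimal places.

w1 = Pv₀ = (5·2 + 4·1 + 3·2; 4·2 + 0·1 + 4·2; 3·2 + 4·1 + 5·2) = (20, 16, 20)
w2 = Pw1 = (5·20 + 4·16 + 3·20; 4·20 + 0·16 + 4·20; 3·20 + 4·16 + 5·20) = (224, 160, 224)
w3 = Pw2 = (2432, 1792, 2432)
Pw3 = (26624, 19456, 26624)
w3·Pw3 = 2432·26624 + 1792·19456 + 2432·26624 = 164364288; w3·w3 = 2432·2432 + 1792·1792 + 2432·2432 = 15040512
λ ≈ 164364288/15040512 = 10.9281

10.9281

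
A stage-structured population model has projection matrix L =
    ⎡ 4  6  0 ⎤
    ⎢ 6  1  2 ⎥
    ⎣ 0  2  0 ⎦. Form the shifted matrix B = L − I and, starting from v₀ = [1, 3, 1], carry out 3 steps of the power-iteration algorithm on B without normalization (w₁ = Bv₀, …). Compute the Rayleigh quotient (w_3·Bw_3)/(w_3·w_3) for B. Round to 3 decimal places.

7.572

B = L − I has rows (3, 6, 0); (6, 0, 2); (0, 2, -1)
w1 = Bv₀ = (3·1 + 6·3 + 0·1; 6·1 + 0·3 + 2·1; 0·1 + 2·3 + (-1)·1) = (21, 8, 5)
w2 = Bw1 = (3·21 + 6·8 + 0·5; 6·21 + 0·8 + 2·5; 0·21 + 2·8 + (-1)·5) = (111, 136, 11)
w3 = Bw2 = (1149, 688, 261)
Bw3 = (7575, 7416, 1115)
w3·Bw3 = 14096898; w3·w3 = 1861666; μ ≈ 14096898/1861666 = 7.572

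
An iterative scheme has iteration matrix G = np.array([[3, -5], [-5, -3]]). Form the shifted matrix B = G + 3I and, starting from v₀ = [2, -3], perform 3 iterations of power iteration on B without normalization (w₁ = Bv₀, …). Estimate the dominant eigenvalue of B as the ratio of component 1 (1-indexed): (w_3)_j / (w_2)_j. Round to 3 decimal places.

B = G + 3I has rows (6, -5); (-5, 0)
w1 = Bv₀ = (6·2 + (-5)·(-3); (-5)·2 + 0·(-3)) = (27, -10)
w2 = Bw1 = (6·27 + (-5)·(-10); (-5)·27 + 0·(-10)) = (212, -135)
w3 = Bw2 = (1947, -1060)
Ratio: 1947/212 = 9.184

μ ≈ 9.184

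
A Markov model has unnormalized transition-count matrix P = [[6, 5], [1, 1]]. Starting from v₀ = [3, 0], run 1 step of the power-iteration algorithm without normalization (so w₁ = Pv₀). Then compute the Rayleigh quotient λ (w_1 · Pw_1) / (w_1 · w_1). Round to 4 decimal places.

λ ≈ 6.8378

w1 = Pv₀ = (6·3 + 5·0; 1·3 + 1·0) = (18, 3)
Pw1 = (123, 21)
w1·Pw1 = 18·123 + 3·21 = 2277; w1·w1 = 18·18 + 3·3 = 333
λ ≈ 2277/333 = 6.8378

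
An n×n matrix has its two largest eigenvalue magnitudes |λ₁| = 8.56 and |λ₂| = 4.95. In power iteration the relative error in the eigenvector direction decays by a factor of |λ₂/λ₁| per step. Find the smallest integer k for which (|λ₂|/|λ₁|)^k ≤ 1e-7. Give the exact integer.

30

|λ₂/λ₁| = 4.95/8.56 = 0.57827
Need k ≥ ln(1e-7) / ln(0.57827) = -16.1181 / -0.5477 ≈ 29.428
Smallest integer k satisfying the bound: 30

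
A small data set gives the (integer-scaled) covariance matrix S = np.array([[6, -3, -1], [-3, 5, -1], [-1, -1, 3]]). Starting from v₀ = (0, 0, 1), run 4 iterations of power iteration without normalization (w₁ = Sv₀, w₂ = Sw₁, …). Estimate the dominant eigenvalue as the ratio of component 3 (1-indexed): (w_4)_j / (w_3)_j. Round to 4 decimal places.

w1 = Sv₀ = (6·0 + (-3)·0 + (-1)·1; (-3)·0 + 5·0 + (-1)·1; (-1)·0 + (-1)·0 + 3·1) = (-1, -1, 3)
w2 = Sw1 = (6·(-1) + (-3)·(-1) + (-1)·3; (-3)·(-1) + 5·(-1) + (-1)·3; (-1)·(-1) + (-1)·(-1) + 3·3) = (-6, -5, 11)
w3 = Sw2 = (-32, -18, 44)
w4 = Sw3 = (-182, -38, 182)
Ratio at component: 182 / 44 = 4.1364

λ ≈ 4.1364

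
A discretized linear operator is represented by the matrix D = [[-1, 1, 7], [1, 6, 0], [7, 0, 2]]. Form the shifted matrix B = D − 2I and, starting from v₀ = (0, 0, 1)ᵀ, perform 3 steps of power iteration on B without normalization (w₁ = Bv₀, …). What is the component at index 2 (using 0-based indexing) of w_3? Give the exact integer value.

B = D − 2I has rows (-3, 1, 7); (1, 4, 0); (7, 0, 0)
w1 = Bv₀ = (7, 0, 0)
w2 = Bw1 = (-21, 7, 49)
w3 = Bw2 = (413, 7, -147)
Requested component of w3: -147

-147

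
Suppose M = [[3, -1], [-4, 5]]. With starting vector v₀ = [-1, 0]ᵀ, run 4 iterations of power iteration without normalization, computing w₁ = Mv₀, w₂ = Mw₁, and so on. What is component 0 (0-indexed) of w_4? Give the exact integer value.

w1 = Mv₀ = (3·(-1) + (-1)·0; (-4)·(-1) + 5·0) = (-3, 4)
w2 = Mw1 = (3·(-3) + (-1)·4; (-4)·(-3) + 5·4) = (-13, 32)
w3 = Mw2 = (-71, 212)
w4 = Mw3 = (-425, 1344)
The requested component of w4 is -425.

-425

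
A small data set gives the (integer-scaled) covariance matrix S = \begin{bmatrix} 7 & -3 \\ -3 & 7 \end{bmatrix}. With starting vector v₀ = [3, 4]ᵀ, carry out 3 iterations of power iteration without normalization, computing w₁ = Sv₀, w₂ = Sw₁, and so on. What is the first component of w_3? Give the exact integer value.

w1 = Sv₀ = (7·3 + (-3)·4; (-3)·3 + 7·4) = (9, 19)
w2 = Sw1 = (7·9 + (-3)·19; (-3)·9 + 7·19) = (6, 106)
w3 = Sw2 = (-276, 724)
The requested component of w3 is -276.

-276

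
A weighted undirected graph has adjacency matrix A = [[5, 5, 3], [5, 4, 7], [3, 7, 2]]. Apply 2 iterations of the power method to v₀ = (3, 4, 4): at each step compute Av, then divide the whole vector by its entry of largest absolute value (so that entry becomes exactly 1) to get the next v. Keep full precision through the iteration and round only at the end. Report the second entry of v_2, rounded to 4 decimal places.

1.0000

Av0 = (47.00000, 59.00000, 45.00000); divide by 59.00000 → v1 = (0.79661, 1.00000, 0.76271)
Av1 = (11.27119, 13.32203, 10.91525); divide by 13.32203 → v2 = (0.84606, 1.00000, 0.81934)
Requested entry of v2: 786/786 = 1.0000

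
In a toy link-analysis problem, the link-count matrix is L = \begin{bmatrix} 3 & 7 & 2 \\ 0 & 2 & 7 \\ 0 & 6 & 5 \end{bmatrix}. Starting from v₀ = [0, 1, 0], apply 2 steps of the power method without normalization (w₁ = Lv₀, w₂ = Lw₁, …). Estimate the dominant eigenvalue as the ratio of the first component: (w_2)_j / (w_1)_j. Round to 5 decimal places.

w1 = Lv₀ = (7, 2, 6)
w2 = Lw1 = (47, 46, 42)
Ratio at component: 47 / 7 = 6.71429

λ ≈ 6.71429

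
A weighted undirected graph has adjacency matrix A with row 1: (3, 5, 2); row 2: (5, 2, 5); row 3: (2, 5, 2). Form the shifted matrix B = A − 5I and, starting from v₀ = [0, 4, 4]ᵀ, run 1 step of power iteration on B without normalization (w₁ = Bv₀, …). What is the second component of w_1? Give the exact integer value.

B = A − 5I has rows (-2, 5, 2); (5, -3, 5); (2, 5, -3)
w1 = Bv₀ = ((-2)·0 + 5·4 + 2·4; 5·0 + (-3)·4 + 5·4; 2·0 + 5·4 + (-3)·4) = (28, 8, 8)
Requested component of w1: 8

8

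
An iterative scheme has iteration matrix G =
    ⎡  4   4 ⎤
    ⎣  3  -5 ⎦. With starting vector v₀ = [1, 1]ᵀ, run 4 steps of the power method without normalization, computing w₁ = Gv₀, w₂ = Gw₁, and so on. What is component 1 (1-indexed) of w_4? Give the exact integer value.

536

w1 = Gv₀ = (4·1 + 4·1; 3·1 + (-5)·1) = (8, -2)
w2 = Gw1 = (4·8 + 4·(-2); 3·8 + (-5)·(-2)) = (24, 34)
w3 = Gw2 = (232, -98)
w4 = Gw3 = (536, 1186)
The requested component of w4 is 536.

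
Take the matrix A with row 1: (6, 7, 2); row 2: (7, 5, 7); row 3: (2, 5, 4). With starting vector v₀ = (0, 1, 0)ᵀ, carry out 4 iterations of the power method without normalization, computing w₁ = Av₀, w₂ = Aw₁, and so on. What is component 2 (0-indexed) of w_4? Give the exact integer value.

w1 = Av₀ = (7, 5, 5)
w2 = Aw1 = (87, 109, 59)
w3 = Aw2 = (1403, 1567, 955)
w4 = Aw3 = (21297, 24341, 14461)
The requested component of w4 is 14461.

14461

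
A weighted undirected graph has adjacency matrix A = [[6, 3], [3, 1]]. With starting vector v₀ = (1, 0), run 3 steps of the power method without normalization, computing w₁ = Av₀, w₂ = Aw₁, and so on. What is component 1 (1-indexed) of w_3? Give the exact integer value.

333

w1 = Av₀ = (6·1 + 3·0; 3·1 + 1·0) = (6, 3)
w2 = Aw1 = (6·6 + 3·3; 3·6 + 1·3) = (45, 21)
w3 = Aw2 = (333, 156)
The requested component of w3 is 333.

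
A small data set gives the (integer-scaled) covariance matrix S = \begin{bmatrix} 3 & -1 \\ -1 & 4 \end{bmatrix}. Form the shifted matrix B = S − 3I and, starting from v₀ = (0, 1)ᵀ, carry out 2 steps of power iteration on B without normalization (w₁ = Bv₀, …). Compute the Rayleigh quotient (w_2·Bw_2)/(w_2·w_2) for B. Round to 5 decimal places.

B = S − 3I has rows (0, -1); (-1, 1)
w1 = Bv₀ = (0·0 + (-1)·1; (-1)·0 + 1·1) = (-1, 1)
w2 = Bw1 = (0·(-1) + (-1)·1; (-1)·(-1) + 1·1) = (-1, 2)
Bw2 = (-2, 3)
w2·Bw2 = 8; w2·w2 = 5; μ ≈ 8/5 = 1.60000

μ ≈ 1.60000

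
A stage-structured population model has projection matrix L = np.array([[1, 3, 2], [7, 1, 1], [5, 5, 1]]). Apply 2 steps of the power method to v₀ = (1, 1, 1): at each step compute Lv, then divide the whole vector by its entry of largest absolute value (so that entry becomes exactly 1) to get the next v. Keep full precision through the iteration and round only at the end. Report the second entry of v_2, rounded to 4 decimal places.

0.7209

Lv0 = (6.00000, 9.00000, 11.00000); divide by 11.00000 → v1 = (0.54545, 0.81818, 1.00000)
Lv1 = (5.00000, 5.63636, 7.81818); divide by 7.81818 → v2 = (0.63953, 0.72093, 1.00000)
Requested entry of v2: 62/86 = 0.7209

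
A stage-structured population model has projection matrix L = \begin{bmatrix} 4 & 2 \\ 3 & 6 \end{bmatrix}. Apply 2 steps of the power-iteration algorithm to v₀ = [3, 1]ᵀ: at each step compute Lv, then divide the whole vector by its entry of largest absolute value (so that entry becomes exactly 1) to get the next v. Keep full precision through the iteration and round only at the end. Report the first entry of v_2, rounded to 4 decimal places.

0.6515

Lv0 = (14.00000, 15.00000); divide by 15.00000 → v1 = (0.93333, 1.00000)
Lv1 = (5.73333, 8.80000); divide by 8.80000 → v2 = (0.65152, 1.00000)
Requested entry of v2: 86/132 = 0.6515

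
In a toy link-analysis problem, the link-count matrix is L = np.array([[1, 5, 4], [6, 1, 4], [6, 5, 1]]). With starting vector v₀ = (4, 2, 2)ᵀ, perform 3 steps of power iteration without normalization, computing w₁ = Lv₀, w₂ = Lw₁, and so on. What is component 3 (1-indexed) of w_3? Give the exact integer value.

3904

w1 = Lv₀ = (1·4 + 5·2 + 4·2; 6·4 + 1·2 + 4·2; 6·4 + 5·2 + 1·2) = (22, 34, 36)
w2 = Lw1 = (1·22 + 5·34 + 4·36; 6·22 + 1·34 + 4·36; 6·22 + 5·34 + 1·36) = (336, 310, 338)
w3 = Lw2 = (3238, 3678, 3904)
The requested component of w3 is 3904.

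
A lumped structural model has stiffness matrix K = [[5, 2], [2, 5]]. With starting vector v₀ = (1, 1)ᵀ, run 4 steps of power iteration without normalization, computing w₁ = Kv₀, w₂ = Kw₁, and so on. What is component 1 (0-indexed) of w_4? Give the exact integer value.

2401

w1 = Kv₀ = (7, 7)
w2 = Kw1 = (49, 49)
w3 = Kw2 = (343, 343)
w4 = Kw3 = (2401, 2401)
The requested component of w4 is 2401.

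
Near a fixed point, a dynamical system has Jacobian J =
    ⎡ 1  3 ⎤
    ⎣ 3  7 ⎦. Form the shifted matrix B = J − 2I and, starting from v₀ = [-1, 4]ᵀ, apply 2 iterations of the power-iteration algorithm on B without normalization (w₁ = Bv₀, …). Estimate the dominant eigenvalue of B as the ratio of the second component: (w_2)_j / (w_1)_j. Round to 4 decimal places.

μ ≈ 7.2941

B = J − 2I has rows (-1, 3); (3, 5)
w1 = Bv₀ = ((-1)·(-1) + 3·4; 3·(-1) + 5·4) = (13, 17)
w2 = Bw1 = ((-1)·13 + 3·17; 3·13 + 5·17) = (38, 124)
Ratio: 124/17 = 7.2941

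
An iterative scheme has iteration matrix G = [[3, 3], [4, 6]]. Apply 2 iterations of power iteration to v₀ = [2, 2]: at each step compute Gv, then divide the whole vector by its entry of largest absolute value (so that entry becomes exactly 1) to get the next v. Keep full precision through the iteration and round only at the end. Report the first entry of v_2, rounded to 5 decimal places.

0.57143

Gv0 = (12.000000, 20.000000); divide by 20.000000 → v1 = (0.600000, 1.000000)
Gv1 = (4.800000, 8.400000); divide by 8.400000 → v2 = (0.571429, 1.000000)
Requested entry of v2: 96/168 = 0.57143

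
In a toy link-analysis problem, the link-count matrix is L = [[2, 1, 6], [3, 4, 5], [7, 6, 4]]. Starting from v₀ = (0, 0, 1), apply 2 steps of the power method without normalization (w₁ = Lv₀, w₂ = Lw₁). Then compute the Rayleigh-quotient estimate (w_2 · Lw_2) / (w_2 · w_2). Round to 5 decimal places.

12.53843

w1 = Lv₀ = (2·0 + 1·0 + 6·1; 3·0 + 4·0 + 5·1; 7·0 + 6·0 + 4·1) = (6, 5, 4)
w2 = Lw1 = (2·6 + 1·5 + 6·4; 3·6 + 4·5 + 5·4; 7·6 + 6·5 + 4·4) = (41, 58, 88)
Lw2 = (668, 795, 987)
w2·Lw2 = 41·668 + 58·795 + 88·987 = 160354; w2·w2 = 41·41 + 58·58 + 88·88 = 12789
λ ≈ 160354/12789 = 12.53843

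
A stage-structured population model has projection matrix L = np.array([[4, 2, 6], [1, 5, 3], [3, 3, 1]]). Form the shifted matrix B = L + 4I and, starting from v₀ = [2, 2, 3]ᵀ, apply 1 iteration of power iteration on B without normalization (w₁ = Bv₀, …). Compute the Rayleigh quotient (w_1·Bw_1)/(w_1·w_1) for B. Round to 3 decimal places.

μ ≈ 13.273

B = L + 4I has rows (8, 2, 6); (1, 9, 3); (3, 3, 5)
w1 = Bv₀ = (38, 29, 27)
Bw1 = (524, 380, 336)
w1·Bw1 = 40004; w1·w1 = 3014; μ ≈ 40004/3014 = 13.273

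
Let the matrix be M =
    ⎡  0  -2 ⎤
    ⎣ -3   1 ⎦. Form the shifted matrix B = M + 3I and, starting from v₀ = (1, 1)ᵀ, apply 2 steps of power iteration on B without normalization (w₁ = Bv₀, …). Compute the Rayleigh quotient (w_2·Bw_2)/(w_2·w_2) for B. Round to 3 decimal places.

1.000

B = M + 3I has rows (3, -2); (-3, 4)
w1 = Bv₀ = (1, 1)
w2 = Bw1 = (1, 1)
Bw2 = (1, 1)
w2·Bw2 = 2; w2·w2 = 2; μ ≈ 2/2 = 1.000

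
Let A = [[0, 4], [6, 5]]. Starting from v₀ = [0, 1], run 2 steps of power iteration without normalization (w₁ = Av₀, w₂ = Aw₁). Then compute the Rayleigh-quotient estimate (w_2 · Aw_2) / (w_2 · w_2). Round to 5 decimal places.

w1 = Av₀ = (0·0 + 4·1; 6·0 + 5·1) = (4, 5)
w2 = Aw1 = (0·4 + 4·5; 6·4 + 5·5) = (20, 49)
Aw2 = (196, 365)
w2·Aw2 = 20·196 + 49·365 = 21805; w2·w2 = 20·20 + 49·49 = 2801
λ ≈ 21805/2801 = 7.78472

λ ≈ 7.78472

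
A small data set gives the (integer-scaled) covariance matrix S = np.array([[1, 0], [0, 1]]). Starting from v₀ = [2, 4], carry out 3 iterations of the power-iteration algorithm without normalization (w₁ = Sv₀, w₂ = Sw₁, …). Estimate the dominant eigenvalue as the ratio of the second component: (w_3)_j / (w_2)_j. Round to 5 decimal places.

w1 = Sv₀ = (1·2 + 0·4; 0·2 + 1·4) = (2, 4)
w2 = Sw1 = (1·2 + 0·4; 0·2 + 1·4) = (2, 4)
w3 = Sw2 = (2, 4)
Ratio at component: 4 / 4 = 1.00000

λ ≈ 1.00000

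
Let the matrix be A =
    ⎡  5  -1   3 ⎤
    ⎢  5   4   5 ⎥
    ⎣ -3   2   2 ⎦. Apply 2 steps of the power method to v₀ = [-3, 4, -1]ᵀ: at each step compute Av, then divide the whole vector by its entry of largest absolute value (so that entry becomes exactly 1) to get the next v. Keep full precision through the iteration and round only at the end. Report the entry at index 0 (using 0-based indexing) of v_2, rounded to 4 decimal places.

Av0 = (-22.00000, -4.00000, 15.00000); divide by -22.00000 → v1 = (1.00000, 0.18182, -0.68182)
Av1 = (2.77273, 2.31818, -4.00000); divide by -4.00000 → v2 = (-0.69318, -0.57955, 1.00000)
Requested entry of v2: -61/88 = -0.6932

-0.6932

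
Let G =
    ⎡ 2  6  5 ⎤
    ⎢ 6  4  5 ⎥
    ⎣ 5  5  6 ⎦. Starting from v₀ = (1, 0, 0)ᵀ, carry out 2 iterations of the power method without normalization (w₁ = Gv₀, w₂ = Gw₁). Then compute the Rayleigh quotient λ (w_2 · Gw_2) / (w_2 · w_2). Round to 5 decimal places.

w1 = Gv₀ = (2·1 + 6·0 + 5·0; 6·1 + 4·0 + 5·0; 5·1 + 5·0 + 6·0) = (2, 6, 5)
w2 = Gw1 = (2·2 + 6·6 + 5·5; 6·2 + 4·6 + 5·5; 5·2 + 5·6 + 6·5) = (65, 61, 70)
Gw2 = (846, 984, 1050)
w2·Gw2 = 65·846 + 61·984 + 70·1050 = 188514; w2·w2 = 65·65 + 61·61 + 70·70 = 12846
λ ≈ 188514/12846 = 14.67492

λ ≈ 14.67492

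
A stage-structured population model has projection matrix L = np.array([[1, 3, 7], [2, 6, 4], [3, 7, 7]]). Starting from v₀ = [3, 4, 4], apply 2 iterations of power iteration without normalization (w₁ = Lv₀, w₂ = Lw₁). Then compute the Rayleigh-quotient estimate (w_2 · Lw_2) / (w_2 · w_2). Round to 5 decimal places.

w1 = Lv₀ = (1·3 + 3·4 + 7·4; 2·3 + 6·4 + 4·4; 3·3 + 7·4 + 7·4) = (43, 46, 65)
w2 = Lw1 = (1·43 + 3·46 + 7·65; 2·43 + 6·46 + 4·65; 3·43 + 7·46 + 7·65) = (636, 622, 906)
Lw2 = (8844, 8628, 12604)
w2·Lw2 = 636·8844 + 622·8628 + 906·12604 = 22410624; w2·w2 = 636·636 + 622·622 + 906·906 = 1612216
λ ≈ 22410624/1612216 = 13.90051

λ ≈ 13.90051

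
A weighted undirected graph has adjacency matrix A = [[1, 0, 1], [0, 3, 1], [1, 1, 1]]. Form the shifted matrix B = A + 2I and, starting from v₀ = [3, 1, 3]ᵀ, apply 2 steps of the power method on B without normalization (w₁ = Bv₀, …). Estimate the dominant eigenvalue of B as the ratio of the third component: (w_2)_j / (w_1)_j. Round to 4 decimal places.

B = A + 2I has rows (3, 0, 1); (0, 5, 1); (1, 1, 3)
w1 = Bv₀ = (12, 8, 13)
w2 = Bw1 = (49, 53, 59)
Ratio: 59/13 = 4.5385

μ ≈ 4.5385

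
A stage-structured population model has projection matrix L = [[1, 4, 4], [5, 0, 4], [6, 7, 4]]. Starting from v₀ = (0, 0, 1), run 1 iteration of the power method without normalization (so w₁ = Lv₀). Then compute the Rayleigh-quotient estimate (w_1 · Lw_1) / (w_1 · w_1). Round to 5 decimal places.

w1 = Lv₀ = (4, 4, 4)
Lw1 = (36, 36, 68)
w1·Lw1 = 4·36 + 4·36 + 4·68 = 560; w1·w1 = 4·4 + 4·4 + 4·4 = 48
λ ≈ 560/48 = 11.66667

11.66667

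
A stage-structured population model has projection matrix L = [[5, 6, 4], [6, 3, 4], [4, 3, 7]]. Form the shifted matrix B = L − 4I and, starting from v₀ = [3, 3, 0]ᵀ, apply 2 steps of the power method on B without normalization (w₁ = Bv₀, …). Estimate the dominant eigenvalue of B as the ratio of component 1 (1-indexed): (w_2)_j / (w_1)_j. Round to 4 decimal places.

B = L − 4I has rows (1, 6, 4); (6, -1, 4); (4, 3, 3)
w1 = Bv₀ = (1·3 + 6·3 + 4·0; 6·3 + (-1)·3 + 4·0; 4·3 + 3·3 + 3·0) = (21, 15, 21)
w2 = Bw1 = (1·21 + 6·15 + 4·21; 6·21 + (-1)·15 + 4·21; 4·21 + 3·15 + 3·21) = (195, 195, 192)
Ratio: 195/21 = 9.2857

9.2857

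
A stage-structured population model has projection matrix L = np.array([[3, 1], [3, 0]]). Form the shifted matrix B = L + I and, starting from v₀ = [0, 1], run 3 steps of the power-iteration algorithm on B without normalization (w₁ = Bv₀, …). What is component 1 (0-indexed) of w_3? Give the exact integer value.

B = L + I has rows (4, 1); (3, 1)
w1 = Bv₀ = (4·0 + 1·1; 3·0 + 1·1) = (1, 1)
w2 = Bw1 = (4·1 + 1·1; 3·1 + 1·1) = (5, 4)
w3 = Bw2 = (24, 19)
Requested component of w3: 19

19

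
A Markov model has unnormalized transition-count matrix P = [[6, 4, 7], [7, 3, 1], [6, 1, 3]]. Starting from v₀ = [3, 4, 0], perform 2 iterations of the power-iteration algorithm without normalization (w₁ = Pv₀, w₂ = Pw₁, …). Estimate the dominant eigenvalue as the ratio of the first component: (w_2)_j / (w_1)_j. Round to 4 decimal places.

w1 = Pv₀ = (34, 33, 22)
w2 = Pw1 = (490, 359, 303)
Ratio at component: 490 / 34 = 14.4118

λ ≈ 14.4118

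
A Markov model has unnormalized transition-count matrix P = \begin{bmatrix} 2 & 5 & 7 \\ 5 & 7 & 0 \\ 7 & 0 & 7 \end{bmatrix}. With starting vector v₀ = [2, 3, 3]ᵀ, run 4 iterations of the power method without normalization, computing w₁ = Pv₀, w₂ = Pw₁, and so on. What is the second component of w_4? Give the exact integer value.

70833

w1 = Pv₀ = (40, 31, 35)
w2 = Pw1 = (480, 417, 525)
w3 = Pw2 = (6720, 5319, 7035)
w4 = Pw3 = (89280, 70833, 96285)
The requested component of w4 is 70833.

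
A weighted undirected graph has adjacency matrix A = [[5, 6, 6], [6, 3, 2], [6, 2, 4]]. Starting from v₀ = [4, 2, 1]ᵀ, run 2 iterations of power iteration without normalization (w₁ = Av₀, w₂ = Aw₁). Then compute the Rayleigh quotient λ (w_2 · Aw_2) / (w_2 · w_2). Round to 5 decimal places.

w1 = Av₀ = (5·4 + 6·2 + 6·1; 6·4 + 3·2 + 2·1; 6·4 + 2·2 + 4·1) = (38, 32, 32)
w2 = Aw1 = (5·38 + 6·32 + 6·32; 6·38 + 3·32 + 2·32; 6·38 + 2·32 + 4·32) = (574, 388, 420)
Aw2 = (7718, 5448, 5900)
w2·Aw2 = 574·7718 + 388·5448 + 420·5900 = 9021956; w2·w2 = 574·574 + 388·388 + 420·420 = 656420
λ ≈ 9021956/656420 = 13.74418

λ ≈ 13.74418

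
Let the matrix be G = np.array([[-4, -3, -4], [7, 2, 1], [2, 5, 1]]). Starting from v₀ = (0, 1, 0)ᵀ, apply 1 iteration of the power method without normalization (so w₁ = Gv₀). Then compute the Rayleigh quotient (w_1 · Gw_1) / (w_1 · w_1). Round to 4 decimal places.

w1 = Gv₀ = ((-4)·0 + (-3)·1 + (-4)·0; 7·0 + 2·1 + 1·0; 2·0 + 5·1 + 1·0) = (-3, 2, 5)
Gw1 = (-14, -12, 9)
w1·Gw1 = (-3)·(-14) + 2·(-12) + 5·9 = 63; w1·w1 = (-3)·(-3) + 2·2 + 5·5 = 38
λ ≈ 63/38 = 1.6579

λ ≈ 1.6579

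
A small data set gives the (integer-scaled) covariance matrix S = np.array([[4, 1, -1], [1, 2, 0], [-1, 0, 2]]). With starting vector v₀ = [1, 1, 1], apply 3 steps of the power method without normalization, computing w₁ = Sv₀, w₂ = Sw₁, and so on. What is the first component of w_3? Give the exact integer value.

84

w1 = Sv₀ = (4, 3, 1)
w2 = Sw1 = (18, 10, -2)
w3 = Sw2 = (84, 38, -22)
The requested component of w3 is 84.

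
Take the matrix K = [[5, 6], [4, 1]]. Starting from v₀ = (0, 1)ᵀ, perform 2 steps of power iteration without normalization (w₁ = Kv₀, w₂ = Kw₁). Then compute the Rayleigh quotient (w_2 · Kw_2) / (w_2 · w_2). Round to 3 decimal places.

w1 = Kv₀ = (5·0 + 6·1; 4·0 + 1·1) = (6, 1)
w2 = Kw1 = (5·6 + 6·1; 4·6 + 1·1) = (36, 25)
Kw2 = (330, 169)
w2·Kw2 = 36·330 + 25·169 = 16105; w2·w2 = 36·36 + 25·25 = 1921
λ ≈ 16105/1921 = 8.384

8.384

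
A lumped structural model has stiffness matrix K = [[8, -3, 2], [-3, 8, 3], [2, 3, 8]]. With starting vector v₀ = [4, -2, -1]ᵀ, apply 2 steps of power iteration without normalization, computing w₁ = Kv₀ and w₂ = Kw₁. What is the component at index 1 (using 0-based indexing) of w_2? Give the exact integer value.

-374

w1 = Kv₀ = (36, -31, -6)
w2 = Kw1 = (369, -374, -69)
The requested component of w2 is -374.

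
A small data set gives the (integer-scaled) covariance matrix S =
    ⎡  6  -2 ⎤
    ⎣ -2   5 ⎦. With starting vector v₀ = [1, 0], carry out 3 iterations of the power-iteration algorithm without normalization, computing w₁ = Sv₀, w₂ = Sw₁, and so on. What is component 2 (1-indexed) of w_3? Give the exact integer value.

-190

w1 = Sv₀ = (6, -2)
w2 = Sw1 = (40, -22)
w3 = Sw2 = (284, -190)
The requested component of w3 is -190.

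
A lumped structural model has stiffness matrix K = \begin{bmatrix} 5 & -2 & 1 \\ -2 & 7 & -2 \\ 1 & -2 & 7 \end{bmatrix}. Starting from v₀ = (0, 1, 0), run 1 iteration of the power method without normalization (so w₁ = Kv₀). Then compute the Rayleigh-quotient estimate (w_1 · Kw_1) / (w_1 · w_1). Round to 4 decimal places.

8.9649

w1 = Kv₀ = (-2, 7, -2)
Kw1 = (-26, 57, -30)
w1·Kw1 = (-2)·(-26) + 7·57 + (-2)·(-30) = 511; w1·w1 = (-2)·(-2) + 7·7 + (-2)·(-2) = 57
λ ≈ 511/57 = 8.9649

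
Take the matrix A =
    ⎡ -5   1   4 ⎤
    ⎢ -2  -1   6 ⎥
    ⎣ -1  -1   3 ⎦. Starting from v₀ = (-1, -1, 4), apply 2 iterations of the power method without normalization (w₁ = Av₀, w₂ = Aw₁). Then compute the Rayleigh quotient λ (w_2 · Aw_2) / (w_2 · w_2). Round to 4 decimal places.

w1 = Av₀ = (20, 27, 14)
w2 = Aw1 = (-17, 17, -5)
Aw2 = (82, -13, -15)
w2·Aw2 = (-17)·82 + 17·(-13) + (-5)·(-15) = -1540; w2·w2 = (-17)·(-17) + 17·17 + (-5)·(-5) = 603
λ ≈ -1540/603 = -2.5539

λ ≈ -2.5539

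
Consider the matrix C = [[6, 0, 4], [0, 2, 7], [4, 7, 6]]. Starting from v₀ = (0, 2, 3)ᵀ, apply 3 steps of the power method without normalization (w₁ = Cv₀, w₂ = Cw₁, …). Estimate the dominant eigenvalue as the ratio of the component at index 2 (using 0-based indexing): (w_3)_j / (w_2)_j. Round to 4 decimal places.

12.5494

w1 = Cv₀ = (12, 25, 32)
w2 = Cw1 = (200, 274, 415)
w3 = Cw2 = (2860, 3453, 5208)
Ratio at component: 5208 / 415 = 12.5494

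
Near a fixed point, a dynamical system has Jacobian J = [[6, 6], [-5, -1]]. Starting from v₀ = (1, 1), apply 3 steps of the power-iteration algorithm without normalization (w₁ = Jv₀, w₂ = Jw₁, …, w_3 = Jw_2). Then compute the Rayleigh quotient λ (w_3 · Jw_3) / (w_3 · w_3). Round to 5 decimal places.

w1 = Jv₀ = (12, -6)
w2 = Jw1 = (36, -54)
w3 = Jw2 = (-108, -126)
Jw3 = (-1404, 666)
w3·Jw3 = (-108)·(-1404) + (-126)·666 = 67716; w3·w3 = (-108)·(-108) + (-126)·(-126) = 27540
λ ≈ 67716/27540 = 2.45882

2.45882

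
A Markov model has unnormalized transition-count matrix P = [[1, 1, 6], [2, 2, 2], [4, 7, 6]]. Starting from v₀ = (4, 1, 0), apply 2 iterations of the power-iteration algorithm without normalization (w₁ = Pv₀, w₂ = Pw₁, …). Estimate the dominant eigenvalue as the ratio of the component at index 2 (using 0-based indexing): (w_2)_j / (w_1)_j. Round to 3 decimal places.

w1 = Pv₀ = (5, 10, 23)
w2 = Pw1 = (153, 76, 228)
Ratio at component: 228 / 23 = 9.913

9.913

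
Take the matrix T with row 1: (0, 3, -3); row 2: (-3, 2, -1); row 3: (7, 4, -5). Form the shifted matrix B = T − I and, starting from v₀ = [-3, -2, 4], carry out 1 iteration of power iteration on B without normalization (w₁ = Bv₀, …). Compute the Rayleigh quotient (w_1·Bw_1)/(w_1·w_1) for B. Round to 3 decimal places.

μ ≈ -4.721

B = T − I has rows (-1, 3, -3); (-3, 1, -1); (7, 4, -6)
w1 = Bv₀ = ((-1)·(-3) + 3·(-2) + (-3)·4; (-3)·(-3) + 1·(-2) + (-1)·4; 7·(-3) + 4·(-2) + (-6)·4) = (-15, 3, -53)
Bw1 = (183, 101, 225)
w1·Bw1 = -14367; w1·w1 = 3043; μ ≈ -14367/3043 = -4.721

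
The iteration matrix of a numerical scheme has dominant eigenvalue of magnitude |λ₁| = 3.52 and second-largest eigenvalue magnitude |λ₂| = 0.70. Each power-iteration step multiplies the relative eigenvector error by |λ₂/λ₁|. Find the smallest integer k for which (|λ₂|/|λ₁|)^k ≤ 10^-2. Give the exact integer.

3

|λ₂/λ₁| = 0.70/3.52 = 0.19886
Need k ≥ ln(10^-2) / ln(0.19886) = -4.6052 / -1.6151 ≈ 2.851
Smallest integer k satisfying the bound: 3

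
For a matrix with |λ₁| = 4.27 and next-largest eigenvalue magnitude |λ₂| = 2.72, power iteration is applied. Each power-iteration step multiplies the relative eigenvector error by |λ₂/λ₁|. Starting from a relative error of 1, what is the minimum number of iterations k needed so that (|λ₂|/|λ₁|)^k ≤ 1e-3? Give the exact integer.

16

|λ₂/λ₁| = 2.72/4.27 = 0.63700
Need k ≥ ln(1e-3) / ln(0.63700) = -6.9078 / -0.4510 ≈ 15.317
Smallest integer k satisfying the bound: 16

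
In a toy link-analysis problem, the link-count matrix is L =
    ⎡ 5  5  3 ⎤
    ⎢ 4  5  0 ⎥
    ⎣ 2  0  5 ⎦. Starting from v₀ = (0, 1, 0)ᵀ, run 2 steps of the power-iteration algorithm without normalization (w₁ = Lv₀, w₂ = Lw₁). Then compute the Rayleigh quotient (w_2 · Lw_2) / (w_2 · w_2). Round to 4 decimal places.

w1 = Lv₀ = (5·0 + 5·1 + 3·0; 4·0 + 5·1 + 0·0; 2·0 + 0·1 + 5·0) = (5, 5, 0)
w2 = Lw1 = (5·5 + 5·5 + 3·0; 4·5 + 5·5 + 0·0; 2·5 + 0·5 + 5·0) = (50, 45, 10)
Lw2 = (505, 425, 150)
w2·Lw2 = 50·505 + 45·425 + 10·150 = 45875; w2·w2 = 50·50 + 45·45 + 10·10 = 4625
λ ≈ 45875/4625 = 9.9189

λ ≈ 9.9189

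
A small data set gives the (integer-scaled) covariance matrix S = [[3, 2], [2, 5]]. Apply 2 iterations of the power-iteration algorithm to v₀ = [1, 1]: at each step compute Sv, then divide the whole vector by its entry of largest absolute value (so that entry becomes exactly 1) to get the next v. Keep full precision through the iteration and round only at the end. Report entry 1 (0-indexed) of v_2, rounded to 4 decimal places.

Sv0 = (5.00000, 7.00000); divide by 7.00000 → v1 = (0.71429, 1.00000)
Sv1 = (4.14286, 6.42857); divide by 6.42857 → v2 = (0.64444, 1.00000)
Requested entry of v2: 45/45 = 1.0000

1.0000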